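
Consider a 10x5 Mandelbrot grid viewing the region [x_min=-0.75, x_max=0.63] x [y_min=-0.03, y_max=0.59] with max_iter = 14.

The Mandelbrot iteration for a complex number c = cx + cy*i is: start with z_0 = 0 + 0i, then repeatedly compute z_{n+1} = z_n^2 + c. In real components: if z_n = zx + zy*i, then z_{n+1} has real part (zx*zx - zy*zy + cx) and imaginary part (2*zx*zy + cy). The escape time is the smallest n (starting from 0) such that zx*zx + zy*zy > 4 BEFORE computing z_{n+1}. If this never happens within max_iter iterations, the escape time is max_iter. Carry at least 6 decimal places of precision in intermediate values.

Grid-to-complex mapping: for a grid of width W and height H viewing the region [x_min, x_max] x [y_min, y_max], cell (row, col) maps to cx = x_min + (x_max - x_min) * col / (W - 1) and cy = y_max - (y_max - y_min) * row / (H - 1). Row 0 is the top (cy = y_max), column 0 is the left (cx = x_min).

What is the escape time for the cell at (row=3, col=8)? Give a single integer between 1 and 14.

z_0 = 0 + 0i, c = 0.4767 + 0.1250i
Iter 1: z = 0.4767 + 0.1250i, |z|^2 = 0.2428
Iter 2: z = 0.6883 + 0.2442i, |z|^2 = 0.5333
Iter 3: z = 0.8907 + 0.4611i, |z|^2 = 1.0060
Iter 4: z = 1.0575 + 0.9464i, |z|^2 = 2.0140
Iter 5: z = 0.6992 + 2.1267i, |z|^2 = 5.0116
Escaped at iteration 5

Answer: 5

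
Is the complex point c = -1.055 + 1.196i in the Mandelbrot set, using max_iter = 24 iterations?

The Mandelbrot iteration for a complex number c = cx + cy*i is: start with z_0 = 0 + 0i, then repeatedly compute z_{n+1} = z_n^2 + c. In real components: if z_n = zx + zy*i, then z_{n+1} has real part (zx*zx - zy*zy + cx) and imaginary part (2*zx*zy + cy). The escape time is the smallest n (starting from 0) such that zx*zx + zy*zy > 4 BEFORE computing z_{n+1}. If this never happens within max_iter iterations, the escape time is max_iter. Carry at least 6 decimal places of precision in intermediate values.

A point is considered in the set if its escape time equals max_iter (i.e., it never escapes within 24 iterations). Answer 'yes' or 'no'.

z_0 = 0 + 0i, c = -1.0550 + 1.1960i
Iter 1: z = -1.0550 + 1.1960i, |z|^2 = 2.5434
Iter 2: z = -1.3724 + -1.3276i, |z|^2 = 3.6459
Iter 3: z = -0.9340 + 4.8399i, |z|^2 = 24.2966
Escaped at iteration 3

Answer: no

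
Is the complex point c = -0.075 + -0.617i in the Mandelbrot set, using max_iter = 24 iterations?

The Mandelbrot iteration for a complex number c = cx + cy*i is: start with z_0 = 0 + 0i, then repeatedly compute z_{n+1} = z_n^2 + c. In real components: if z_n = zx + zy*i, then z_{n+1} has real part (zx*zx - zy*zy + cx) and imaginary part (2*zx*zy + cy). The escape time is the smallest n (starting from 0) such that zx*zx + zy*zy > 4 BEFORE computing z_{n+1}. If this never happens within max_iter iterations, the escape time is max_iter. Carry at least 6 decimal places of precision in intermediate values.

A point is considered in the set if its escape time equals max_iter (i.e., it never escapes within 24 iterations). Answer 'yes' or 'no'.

z_0 = 0 + 0i, c = -0.0750 + -0.6170i
Iter 1: z = -0.0750 + -0.6170i, |z|^2 = 0.3863
Iter 2: z = -0.4501 + -0.5244i, |z|^2 = 0.4776
Iter 3: z = -0.1475 + -0.1449i, |z|^2 = 0.0428
Iter 4: z = -0.0743 + -0.5742i, |z|^2 = 0.3353
Iter 5: z = -0.3992 + -0.5317i, |z|^2 = 0.4421
Iter 6: z = -0.1983 + -0.1924i, |z|^2 = 0.0764
Iter 7: z = -0.0727 + -0.5407i, |z|^2 = 0.2976
Iter 8: z = -0.3620 + -0.5384i, |z|^2 = 0.4209
Iter 9: z = -0.2338 + -0.2272i, |z|^2 = 0.1063
Iter 10: z = -0.0719 + -0.5108i, |z|^2 = 0.2661
Iter 11: z = -0.3307 + -0.5435i, |z|^2 = 0.4048
Iter 12: z = -0.2610 + -0.2575i, |z|^2 = 0.1344
Iter 13: z = -0.0732 + -0.4826i, |z|^2 = 0.2382
Iter 14: z = -0.3025 + -0.5464i, |z|^2 = 0.3901
Iter 15: z = -0.2820 + -0.2864i, |z|^2 = 0.1616
Iter 16: z = -0.0775 + -0.4555i, |z|^2 = 0.2135
Iter 17: z = -0.2764 + -0.5464i, |z|^2 = 0.3750
Iter 18: z = -0.2971 + -0.3149i, |z|^2 = 0.1875
Iter 19: z = -0.0859 + -0.4299i, |z|^2 = 0.1922
Iter 20: z = -0.2524 + -0.5432i, |z|^2 = 0.3587
Iter 21: z = -0.3063 + -0.3428i, |z|^2 = 0.2114
Iter 22: z = -0.0987 + -0.4070i, |z|^2 = 0.1754
Iter 23: z = -0.2309 + -0.5367i, |z|^2 = 0.3413
Did not escape in 24 iterations → in set

Answer: yes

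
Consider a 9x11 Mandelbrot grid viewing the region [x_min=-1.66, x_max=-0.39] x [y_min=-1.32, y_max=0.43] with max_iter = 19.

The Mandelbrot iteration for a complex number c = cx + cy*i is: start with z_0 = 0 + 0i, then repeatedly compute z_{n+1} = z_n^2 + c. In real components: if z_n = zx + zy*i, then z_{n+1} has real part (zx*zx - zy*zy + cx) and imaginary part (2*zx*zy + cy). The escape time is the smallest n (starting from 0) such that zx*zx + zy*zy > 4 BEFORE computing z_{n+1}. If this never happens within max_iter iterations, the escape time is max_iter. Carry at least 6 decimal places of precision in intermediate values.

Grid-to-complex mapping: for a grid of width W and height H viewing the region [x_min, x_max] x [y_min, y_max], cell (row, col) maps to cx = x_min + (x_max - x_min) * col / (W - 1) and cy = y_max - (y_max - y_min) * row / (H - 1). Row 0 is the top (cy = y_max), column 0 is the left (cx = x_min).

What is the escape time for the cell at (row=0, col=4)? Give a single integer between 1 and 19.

z_0 = 0 + 0i, c = -1.0250 + 0.4300i
Iter 1: z = -1.0250 + 0.4300i, |z|^2 = 1.2355
Iter 2: z = -0.1593 + -0.4515i, |z|^2 = 0.2292
Iter 3: z = -1.2035 + 0.5738i, |z|^2 = 1.7776
Iter 4: z = 0.0941 + -0.9512i, |z|^2 = 0.9136
Iter 5: z = -1.9209 + 0.2510i, |z|^2 = 3.7528
Iter 6: z = 2.6018 + -0.5343i, |z|^2 = 7.0548
Escaped at iteration 6

Answer: 6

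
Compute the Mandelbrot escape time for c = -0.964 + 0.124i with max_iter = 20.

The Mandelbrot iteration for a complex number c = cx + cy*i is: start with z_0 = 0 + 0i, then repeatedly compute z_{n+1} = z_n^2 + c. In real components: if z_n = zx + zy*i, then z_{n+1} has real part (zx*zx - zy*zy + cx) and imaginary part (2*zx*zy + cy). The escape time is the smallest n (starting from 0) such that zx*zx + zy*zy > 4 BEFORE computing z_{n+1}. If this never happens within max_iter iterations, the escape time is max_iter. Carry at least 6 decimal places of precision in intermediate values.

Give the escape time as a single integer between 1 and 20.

z_0 = 0 + 0i, c = -0.9640 + 0.1240i
Iter 1: z = -0.9640 + 0.1240i, |z|^2 = 0.9447
Iter 2: z = -0.0501 + -0.1151i, |z|^2 = 0.0157
Iter 3: z = -0.9747 + 0.1355i, |z|^2 = 0.9685
Iter 4: z = -0.0323 + -0.1402i, |z|^2 = 0.0207
Iter 5: z = -0.9826 + 0.1330i, |z|^2 = 0.9832
Iter 6: z = -0.0162 + -0.1375i, |z|^2 = 0.0192
Iter 7: z = -0.9826 + 0.1284i, |z|^2 = 0.9821
Iter 8: z = -0.0149 + -0.1284i, |z|^2 = 0.0167
Iter 9: z = -0.9803 + 0.1278i, |z|^2 = 0.9773
Iter 10: z = -0.0194 + -0.1266i, |z|^2 = 0.0164
Iter 11: z = -0.9797 + 0.1289i, |z|^2 = 0.9763
Iter 12: z = -0.0209 + -0.1286i, |z|^2 = 0.0170
Iter 13: z = -0.9801 + 0.1294i, |z|^2 = 0.9773
Iter 14: z = -0.0201 + -0.1296i, |z|^2 = 0.0172
Iter 15: z = -0.9804 + 0.1292i, |z|^2 = 0.9779
Iter 16: z = -0.0195 + -0.1294i, |z|^2 = 0.0171
Iter 17: z = -0.9804 + 0.1291i, |z|^2 = 0.9778
Iter 18: z = -0.0196 + -0.1290i, |z|^2 = 0.0170
Iter 19: z = -0.9803 + 0.1290i, |z|^2 = 0.9776

Answer: 20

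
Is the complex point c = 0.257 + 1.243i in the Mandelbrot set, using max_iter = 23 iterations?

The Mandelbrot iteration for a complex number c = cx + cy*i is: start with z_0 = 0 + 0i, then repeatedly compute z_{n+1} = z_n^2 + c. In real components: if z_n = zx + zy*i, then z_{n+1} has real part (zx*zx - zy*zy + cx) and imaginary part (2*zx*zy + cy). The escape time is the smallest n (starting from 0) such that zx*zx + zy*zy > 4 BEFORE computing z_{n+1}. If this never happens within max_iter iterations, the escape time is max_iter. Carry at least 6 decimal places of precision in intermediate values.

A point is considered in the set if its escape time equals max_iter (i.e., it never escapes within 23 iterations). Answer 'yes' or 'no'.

z_0 = 0 + 0i, c = 0.2570 + 1.2430i
Iter 1: z = 0.2570 + 1.2430i, |z|^2 = 1.6111
Iter 2: z = -1.2220 + 1.8819i, |z|^2 = 5.0348
Escaped at iteration 2

Answer: no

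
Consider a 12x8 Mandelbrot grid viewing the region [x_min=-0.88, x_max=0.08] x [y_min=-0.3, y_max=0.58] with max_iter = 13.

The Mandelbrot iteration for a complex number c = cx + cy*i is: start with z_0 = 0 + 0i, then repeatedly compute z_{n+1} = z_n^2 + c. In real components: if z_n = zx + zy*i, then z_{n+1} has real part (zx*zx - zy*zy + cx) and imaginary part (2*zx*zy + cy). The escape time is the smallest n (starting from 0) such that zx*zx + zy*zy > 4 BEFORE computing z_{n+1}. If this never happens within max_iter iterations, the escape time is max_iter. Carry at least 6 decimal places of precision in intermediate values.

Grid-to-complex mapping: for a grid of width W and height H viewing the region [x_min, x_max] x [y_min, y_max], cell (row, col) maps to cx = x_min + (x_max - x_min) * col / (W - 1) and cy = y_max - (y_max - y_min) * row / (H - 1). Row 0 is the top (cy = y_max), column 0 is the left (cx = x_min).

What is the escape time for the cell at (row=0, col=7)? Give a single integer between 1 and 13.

Answer: 13

Derivation:
z_0 = 0 + 0i, c = -0.2691 + 0.5800i
Iter 1: z = -0.2691 + 0.5800i, |z|^2 = 0.4088
Iter 2: z = -0.5331 + 0.2679i, |z|^2 = 0.3559
Iter 3: z = -0.0567 + 0.2944i, |z|^2 = 0.0899
Iter 4: z = -0.3526 + 0.5466i, |z|^2 = 0.4231
Iter 5: z = -0.4436 + 0.1946i, |z|^2 = 0.2346
Iter 6: z = -0.1102 + 0.4074i, |z|^2 = 0.1781
Iter 7: z = -0.4229 + 0.4902i, |z|^2 = 0.4192
Iter 8: z = -0.3306 + 0.1653i, |z|^2 = 0.1366
Iter 9: z = -0.1872 + 0.4707i, |z|^2 = 0.2566
Iter 10: z = -0.4556 + 0.4038i, |z|^2 = 0.3707
Iter 11: z = -0.2246 + 0.2120i, |z|^2 = 0.0954
Iter 12: z = -0.2636 + 0.4848i, |z|^2 = 0.3045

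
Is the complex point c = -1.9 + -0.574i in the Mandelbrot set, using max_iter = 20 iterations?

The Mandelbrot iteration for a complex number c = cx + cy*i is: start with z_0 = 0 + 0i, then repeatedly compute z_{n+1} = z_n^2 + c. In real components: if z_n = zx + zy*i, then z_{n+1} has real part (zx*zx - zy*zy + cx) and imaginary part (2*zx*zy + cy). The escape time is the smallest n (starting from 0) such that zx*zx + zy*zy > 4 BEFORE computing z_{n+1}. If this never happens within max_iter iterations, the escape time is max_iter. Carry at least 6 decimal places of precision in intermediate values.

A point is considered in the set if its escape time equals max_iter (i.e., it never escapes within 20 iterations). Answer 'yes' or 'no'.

z_0 = 0 + 0i, c = -1.9000 + -0.5740i
Iter 1: z = -1.9000 + -0.5740i, |z|^2 = 3.9395
Iter 2: z = 1.3805 + 1.6072i, |z|^2 = 4.4889
Escaped at iteration 2

Answer: no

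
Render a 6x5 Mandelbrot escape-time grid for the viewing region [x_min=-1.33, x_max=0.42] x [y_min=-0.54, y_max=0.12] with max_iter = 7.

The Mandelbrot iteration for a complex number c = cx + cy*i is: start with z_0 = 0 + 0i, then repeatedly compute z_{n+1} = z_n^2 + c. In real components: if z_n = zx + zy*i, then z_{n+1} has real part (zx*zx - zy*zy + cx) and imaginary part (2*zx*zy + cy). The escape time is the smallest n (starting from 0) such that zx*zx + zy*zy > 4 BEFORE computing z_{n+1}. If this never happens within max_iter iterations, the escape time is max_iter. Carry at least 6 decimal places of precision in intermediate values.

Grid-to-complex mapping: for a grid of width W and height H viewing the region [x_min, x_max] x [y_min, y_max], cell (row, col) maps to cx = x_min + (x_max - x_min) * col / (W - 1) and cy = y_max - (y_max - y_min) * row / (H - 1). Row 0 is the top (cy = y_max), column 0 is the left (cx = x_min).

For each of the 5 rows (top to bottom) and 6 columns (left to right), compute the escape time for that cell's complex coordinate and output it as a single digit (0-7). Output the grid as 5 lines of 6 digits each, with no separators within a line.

(row=0, col=0): c = -1.3300 + 0.1200i → escape time 7
(row=0, col=1): c = -0.9800 + 0.1200i → escape time 7
(row=0, col=2): c = -0.6300 + 0.1200i → escape time 7
(row=0, col=3): c = -0.2800 + 0.1200i → escape time 7
(row=0, col=4): c = 0.0700 + 0.1200i → escape time 7
(row=0, col=5): c = 0.4200 + 0.1200i → escape time 7
(row=1, col=0): c = -1.3300 + -0.0450i → escape time 7
(row=1, col=1): c = -0.9800 + -0.0450i → escape time 7
(row=1, col=2): c = -0.6300 + -0.0450i → escape time 7
(row=1, col=3): c = -0.2800 + -0.0450i → escape time 7
(row=1, col=4): c = 0.0700 + -0.0450i → escape time 7
(row=1, col=5): c = 0.4200 + -0.0450i → escape time 6
(row=2, col=0): c = -1.3300 + -0.2100i → escape time 7
(row=2, col=1): c = -0.9800 + -0.2100i → escape time 7
(row=2, col=2): c = -0.6300 + -0.2100i → escape time 7
(row=2, col=3): c = -0.2800 + -0.2100i → escape time 7
(row=2, col=4): c = 0.0700 + -0.2100i → escape time 7
(row=2, col=5): c = 0.4200 + -0.2100i → escape time 7
(row=3, col=0): c = -1.3300 + -0.3750i → escape time 6
(row=3, col=1): c = -0.9800 + -0.3750i → escape time 7
(row=3, col=2): c = -0.6300 + -0.3750i → escape time 7
(row=3, col=3): c = -0.2800 + -0.3750i → escape time 7
(row=3, col=4): c = 0.0700 + -0.3750i → escape time 7
(row=3, col=5): c = 0.4200 + -0.3750i → escape time 7
(row=4, col=0): c = -1.3300 + -0.5400i → escape time 3
(row=4, col=1): c = -0.9800 + -0.5400i → escape time 5
(row=4, col=2): c = -0.6300 + -0.5400i → escape time 7
(row=4, col=3): c = -0.2800 + -0.5400i → escape time 7
(row=4, col=4): c = 0.0700 + -0.5400i → escape time 7
(row=4, col=5): c = 0.4200 + -0.5400i → escape time 6

Answer: 777777
777776
777777
677777
357776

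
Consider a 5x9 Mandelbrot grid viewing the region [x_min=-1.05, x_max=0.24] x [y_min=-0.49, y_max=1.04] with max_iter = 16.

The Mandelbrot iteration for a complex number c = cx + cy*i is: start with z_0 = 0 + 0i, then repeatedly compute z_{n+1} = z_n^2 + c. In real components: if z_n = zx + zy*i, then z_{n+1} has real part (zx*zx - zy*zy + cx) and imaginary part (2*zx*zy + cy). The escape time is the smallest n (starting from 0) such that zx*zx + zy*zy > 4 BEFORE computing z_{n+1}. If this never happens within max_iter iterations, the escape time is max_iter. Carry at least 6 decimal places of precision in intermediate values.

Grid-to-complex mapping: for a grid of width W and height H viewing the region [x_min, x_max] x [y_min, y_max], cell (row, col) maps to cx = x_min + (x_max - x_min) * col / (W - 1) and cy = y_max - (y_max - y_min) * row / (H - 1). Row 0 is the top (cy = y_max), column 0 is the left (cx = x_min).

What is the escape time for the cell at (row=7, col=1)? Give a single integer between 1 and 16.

Answer: 16

Derivation:
z_0 = 0 + 0i, c = -0.7275 + -0.2988i
Iter 1: z = -0.7275 + -0.2988i, |z|^2 = 0.6185
Iter 2: z = -0.2875 + 0.1359i, |z|^2 = 0.1011
Iter 3: z = -0.6633 + -0.3769i, |z|^2 = 0.5821
Iter 4: z = -0.4296 + 0.2013i, |z|^2 = 0.2250
Iter 5: z = -0.5835 + -0.4717i, |z|^2 = 0.5629
Iter 6: z = -0.6095 + 0.2517i, |z|^2 = 0.4349
Iter 7: z = -0.4193 + -0.6056i, |z|^2 = 0.5425
Iter 8: z = -0.9184 + 0.2091i, |z|^2 = 0.8871
Iter 9: z = 0.0721 + -0.6828i, |z|^2 = 0.4715
Iter 10: z = -1.1885 + -0.3973i, |z|^2 = 1.5705
Iter 11: z = 0.5273 + 0.6456i, |z|^2 = 0.6949
Iter 12: z = -0.8663 + 0.3821i, |z|^2 = 0.8964
Iter 13: z = -0.1231 + -0.9608i, |z|^2 = 0.9382
Iter 14: z = -1.6354 + -0.0623i, |z|^2 = 2.6785
Iter 15: z = 1.9433 + -0.0951i, |z|^2 = 3.7854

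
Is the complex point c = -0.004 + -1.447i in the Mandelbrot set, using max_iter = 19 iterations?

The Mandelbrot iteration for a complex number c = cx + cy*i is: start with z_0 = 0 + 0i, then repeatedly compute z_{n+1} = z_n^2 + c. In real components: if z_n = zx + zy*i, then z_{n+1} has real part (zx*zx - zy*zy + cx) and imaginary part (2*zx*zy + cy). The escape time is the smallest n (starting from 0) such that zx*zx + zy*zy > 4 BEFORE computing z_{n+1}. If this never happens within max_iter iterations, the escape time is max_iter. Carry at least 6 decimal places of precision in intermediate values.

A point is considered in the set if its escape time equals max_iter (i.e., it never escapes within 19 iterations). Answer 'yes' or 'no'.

z_0 = 0 + 0i, c = -0.0040 + -1.4470i
Iter 1: z = -0.0040 + -1.4470i, |z|^2 = 2.0938
Iter 2: z = -2.0978 + -1.4354i, |z|^2 = 6.4612
Escaped at iteration 2

Answer: no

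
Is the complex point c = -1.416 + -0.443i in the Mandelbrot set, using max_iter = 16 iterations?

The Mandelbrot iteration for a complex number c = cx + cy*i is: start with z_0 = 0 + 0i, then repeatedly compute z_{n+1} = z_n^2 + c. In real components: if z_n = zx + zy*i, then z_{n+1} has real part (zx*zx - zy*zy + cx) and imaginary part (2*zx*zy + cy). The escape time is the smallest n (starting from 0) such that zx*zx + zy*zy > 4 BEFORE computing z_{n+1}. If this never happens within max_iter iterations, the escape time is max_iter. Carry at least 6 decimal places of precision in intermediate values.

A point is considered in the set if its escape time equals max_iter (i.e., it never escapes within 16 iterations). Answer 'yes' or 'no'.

Answer: no

Derivation:
z_0 = 0 + 0i, c = -1.4160 + -0.4430i
Iter 1: z = -1.4160 + -0.4430i, |z|^2 = 2.2013
Iter 2: z = 0.3928 + 0.8116i, |z|^2 = 0.8130
Iter 3: z = -1.9204 + 0.1946i, |z|^2 = 3.7256
Iter 4: z = 2.2339 + -1.1903i, |z|^2 = 6.4073
Escaped at iteration 4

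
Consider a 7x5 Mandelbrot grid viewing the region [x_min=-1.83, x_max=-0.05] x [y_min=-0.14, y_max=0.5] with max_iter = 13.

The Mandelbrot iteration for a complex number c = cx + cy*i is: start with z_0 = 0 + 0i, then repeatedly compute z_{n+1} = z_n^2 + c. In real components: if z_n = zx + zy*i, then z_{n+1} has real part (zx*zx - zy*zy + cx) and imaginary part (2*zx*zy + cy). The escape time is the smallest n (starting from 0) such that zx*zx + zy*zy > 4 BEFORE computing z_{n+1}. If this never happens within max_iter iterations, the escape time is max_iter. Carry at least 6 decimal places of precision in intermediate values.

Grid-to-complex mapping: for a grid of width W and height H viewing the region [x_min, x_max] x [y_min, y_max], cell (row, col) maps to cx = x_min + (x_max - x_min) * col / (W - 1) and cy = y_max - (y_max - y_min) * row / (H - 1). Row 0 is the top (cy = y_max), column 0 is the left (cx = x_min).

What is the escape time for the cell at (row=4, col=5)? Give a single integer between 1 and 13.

z_0 = 0 + 0i, c = -0.3467 + -0.1400i
Iter 1: z = -0.3467 + -0.1400i, |z|^2 = 0.1398
Iter 2: z = -0.2461 + -0.0429i, |z|^2 = 0.0624
Iter 3: z = -0.2880 + -0.1189i, |z|^2 = 0.0970
Iter 4: z = -0.2779 + -0.0715i, |z|^2 = 0.0823
Iter 5: z = -0.2746 + -0.1002i, |z|^2 = 0.0854
Iter 6: z = -0.2813 + -0.0850i, |z|^2 = 0.0864
Iter 7: z = -0.2747 + -0.0922i, |z|^2 = 0.0840
Iter 8: z = -0.2797 + -0.0893i, |z|^2 = 0.0862
Iter 9: z = -0.2764 + -0.0900i, |z|^2 = 0.0845
Iter 10: z = -0.2784 + -0.0902i, |z|^2 = 0.0856
Iter 11: z = -0.2773 + -0.0898i, |z|^2 = 0.0850
Iter 12: z = -0.2778 + -0.0902i, |z|^2 = 0.0853

Answer: 13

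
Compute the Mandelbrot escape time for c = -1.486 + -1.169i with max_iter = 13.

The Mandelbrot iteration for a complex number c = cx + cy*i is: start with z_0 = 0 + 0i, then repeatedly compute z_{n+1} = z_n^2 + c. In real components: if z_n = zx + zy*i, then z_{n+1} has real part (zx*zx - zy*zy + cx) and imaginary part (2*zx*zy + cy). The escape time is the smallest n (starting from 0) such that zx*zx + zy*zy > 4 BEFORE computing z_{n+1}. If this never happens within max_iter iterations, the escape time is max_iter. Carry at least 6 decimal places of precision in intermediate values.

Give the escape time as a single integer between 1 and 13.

Answer: 2

Derivation:
z_0 = 0 + 0i, c = -1.4860 + -1.1690i
Iter 1: z = -1.4860 + -1.1690i, |z|^2 = 3.5748
Iter 2: z = -0.6444 + 2.3053i, |z|^2 = 5.7295
Escaped at iteration 2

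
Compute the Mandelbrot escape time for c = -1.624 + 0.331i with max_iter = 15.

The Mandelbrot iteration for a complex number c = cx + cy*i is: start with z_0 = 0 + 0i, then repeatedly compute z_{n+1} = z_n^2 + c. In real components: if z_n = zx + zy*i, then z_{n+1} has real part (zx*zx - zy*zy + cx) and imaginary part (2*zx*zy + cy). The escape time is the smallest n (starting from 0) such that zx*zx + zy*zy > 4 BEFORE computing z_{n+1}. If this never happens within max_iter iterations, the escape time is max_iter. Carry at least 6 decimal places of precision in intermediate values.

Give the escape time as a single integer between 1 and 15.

z_0 = 0 + 0i, c = -1.6240 + 0.3310i
Iter 1: z = -1.6240 + 0.3310i, |z|^2 = 2.7469
Iter 2: z = 0.9038 + -0.7441i, |z|^2 = 1.3705
Iter 3: z = -1.3608 + -1.0140i, |z|^2 = 2.8800
Iter 4: z = -0.8005 + 3.0908i, |z|^2 = 10.1937
Escaped at iteration 4

Answer: 4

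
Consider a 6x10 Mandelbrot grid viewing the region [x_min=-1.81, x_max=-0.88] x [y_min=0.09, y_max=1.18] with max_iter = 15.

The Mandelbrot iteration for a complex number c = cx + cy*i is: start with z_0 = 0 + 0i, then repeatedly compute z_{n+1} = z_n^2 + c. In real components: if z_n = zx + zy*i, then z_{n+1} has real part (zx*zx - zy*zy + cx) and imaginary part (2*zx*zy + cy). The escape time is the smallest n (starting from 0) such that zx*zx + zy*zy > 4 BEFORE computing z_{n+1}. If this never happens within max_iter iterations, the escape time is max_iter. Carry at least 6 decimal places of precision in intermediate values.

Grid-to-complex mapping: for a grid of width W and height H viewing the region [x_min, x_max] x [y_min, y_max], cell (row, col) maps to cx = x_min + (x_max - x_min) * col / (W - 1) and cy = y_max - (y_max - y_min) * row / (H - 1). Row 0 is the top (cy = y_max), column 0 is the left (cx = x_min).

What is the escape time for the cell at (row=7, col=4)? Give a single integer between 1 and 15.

Answer: 10

Derivation:
z_0 = 0 + 0i, c = -1.0660 + 0.3322i
Iter 1: z = -1.0660 + 0.3322i, |z|^2 = 1.2467
Iter 2: z = -0.0400 + -0.3761i, |z|^2 = 0.1430
Iter 3: z = -1.2058 + 0.3623i, |z|^2 = 1.5853
Iter 4: z = 0.2568 + -0.5416i, |z|^2 = 0.3592
Iter 5: z = -1.2934 + 0.0541i, |z|^2 = 1.6758
Iter 6: z = 0.6039 + 0.1922i, |z|^2 = 0.4016
Iter 7: z = -0.7383 + 0.5644i, |z|^2 = 0.8636
Iter 8: z = -0.8395 + -0.5011i, |z|^2 = 0.9559
Iter 9: z = -0.6123 + 1.1736i, |z|^2 = 1.7523
Iter 10: z = -2.0684 + -1.1051i, |z|^2 = 5.4993
Escaped at iteration 10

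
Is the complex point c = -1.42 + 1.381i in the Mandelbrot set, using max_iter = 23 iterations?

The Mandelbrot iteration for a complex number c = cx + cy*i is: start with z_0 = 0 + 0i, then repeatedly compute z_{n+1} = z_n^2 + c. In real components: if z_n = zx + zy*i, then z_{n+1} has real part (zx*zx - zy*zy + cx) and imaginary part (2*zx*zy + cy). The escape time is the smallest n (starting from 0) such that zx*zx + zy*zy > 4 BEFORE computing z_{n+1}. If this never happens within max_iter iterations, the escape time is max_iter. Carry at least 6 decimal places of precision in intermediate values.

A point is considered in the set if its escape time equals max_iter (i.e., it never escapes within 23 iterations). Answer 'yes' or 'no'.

z_0 = 0 + 0i, c = -1.4200 + 1.3810i
Iter 1: z = -1.4200 + 1.3810i, |z|^2 = 3.9236
Iter 2: z = -1.3108 + -2.5410i, |z|^2 = 8.1750
Escaped at iteration 2

Answer: no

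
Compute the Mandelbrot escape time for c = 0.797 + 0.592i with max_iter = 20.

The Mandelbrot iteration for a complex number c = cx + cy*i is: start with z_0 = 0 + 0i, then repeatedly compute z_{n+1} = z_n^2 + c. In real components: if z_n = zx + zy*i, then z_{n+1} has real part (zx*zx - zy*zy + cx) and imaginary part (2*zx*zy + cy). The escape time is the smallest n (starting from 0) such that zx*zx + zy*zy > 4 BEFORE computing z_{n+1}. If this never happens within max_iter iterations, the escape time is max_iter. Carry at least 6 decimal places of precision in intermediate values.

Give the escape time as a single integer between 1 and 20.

z_0 = 0 + 0i, c = 0.7970 + 0.5920i
Iter 1: z = 0.7970 + 0.5920i, |z|^2 = 0.9857
Iter 2: z = 1.0817 + 1.5356i, |z|^2 = 3.5284
Iter 3: z = -0.3910 + 3.9144i, |z|^2 = 15.4751
Escaped at iteration 3

Answer: 3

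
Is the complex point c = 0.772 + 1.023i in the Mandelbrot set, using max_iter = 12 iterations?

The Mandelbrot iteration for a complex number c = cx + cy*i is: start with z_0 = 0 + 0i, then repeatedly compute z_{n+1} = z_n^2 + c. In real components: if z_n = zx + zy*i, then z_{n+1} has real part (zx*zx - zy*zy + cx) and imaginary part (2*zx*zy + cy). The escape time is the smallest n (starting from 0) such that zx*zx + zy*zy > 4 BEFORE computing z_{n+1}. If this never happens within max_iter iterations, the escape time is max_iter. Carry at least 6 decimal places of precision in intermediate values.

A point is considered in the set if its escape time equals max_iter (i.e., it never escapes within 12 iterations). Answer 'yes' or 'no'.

z_0 = 0 + 0i, c = 0.7720 + 1.0230i
Iter 1: z = 0.7720 + 1.0230i, |z|^2 = 1.6425
Iter 2: z = 0.3215 + 2.6025i, |z|^2 = 6.8764
Escaped at iteration 2

Answer: no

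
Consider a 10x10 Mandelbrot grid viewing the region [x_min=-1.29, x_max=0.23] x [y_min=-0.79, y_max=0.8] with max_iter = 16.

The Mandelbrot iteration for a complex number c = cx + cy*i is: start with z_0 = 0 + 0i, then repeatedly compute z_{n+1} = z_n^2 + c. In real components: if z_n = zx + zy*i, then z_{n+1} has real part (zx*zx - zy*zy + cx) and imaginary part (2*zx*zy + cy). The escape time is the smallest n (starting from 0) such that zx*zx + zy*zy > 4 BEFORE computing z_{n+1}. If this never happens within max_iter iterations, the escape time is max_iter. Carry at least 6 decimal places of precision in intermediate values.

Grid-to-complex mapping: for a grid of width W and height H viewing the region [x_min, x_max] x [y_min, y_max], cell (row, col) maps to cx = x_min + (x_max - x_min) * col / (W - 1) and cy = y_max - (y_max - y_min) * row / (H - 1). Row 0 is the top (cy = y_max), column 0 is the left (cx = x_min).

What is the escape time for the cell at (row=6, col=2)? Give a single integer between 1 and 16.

Answer: 16

Derivation:
z_0 = 0 + 0i, c = -0.9522 + -0.2600i
Iter 1: z = -0.9522 + -0.2600i, |z|^2 = 0.9743
Iter 2: z = -0.1131 + 0.2352i, |z|^2 = 0.0681
Iter 3: z = -0.9947 + -0.3132i, |z|^2 = 1.0876
Iter 4: z = -0.0608 + 0.3631i, |z|^2 = 0.1355
Iter 5: z = -1.0803 + -0.3042i, |z|^2 = 1.2597
Iter 6: z = 0.1224 + 0.3972i, |z|^2 = 0.1728
Iter 7: z = -1.0950 + -0.1628i, |z|^2 = 1.2255
Iter 8: z = 0.2203 + 0.0964i, |z|^2 = 0.0579
Iter 9: z = -0.9130 + -0.2175i, |z|^2 = 0.8808
Iter 10: z = -0.1660 + 0.1371i, |z|^2 = 0.0464
Iter 11: z = -0.9435 + -0.3055i, |z|^2 = 0.9835
Iter 12: z = -0.1554 + 0.3165i, |z|^2 = 0.1244
Iter 13: z = -1.0283 + -0.3584i, |z|^2 = 1.1858
Iter 14: z = -0.0234 + 0.4771i, |z|^2 = 0.2281
Iter 15: z = -1.1793 + -0.2823i, |z|^2 = 1.4704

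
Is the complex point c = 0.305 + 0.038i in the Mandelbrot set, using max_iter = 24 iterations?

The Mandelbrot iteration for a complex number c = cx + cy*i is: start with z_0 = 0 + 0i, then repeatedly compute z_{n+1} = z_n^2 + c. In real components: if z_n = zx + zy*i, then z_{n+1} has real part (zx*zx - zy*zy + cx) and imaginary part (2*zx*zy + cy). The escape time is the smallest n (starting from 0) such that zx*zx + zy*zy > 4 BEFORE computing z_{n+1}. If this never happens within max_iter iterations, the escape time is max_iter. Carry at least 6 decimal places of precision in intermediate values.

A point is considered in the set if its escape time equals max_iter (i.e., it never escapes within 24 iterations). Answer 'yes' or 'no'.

Answer: yes

Derivation:
z_0 = 0 + 0i, c = 0.3050 + 0.0380i
Iter 1: z = 0.3050 + 0.0380i, |z|^2 = 0.0945
Iter 2: z = 0.3966 + 0.0612i, |z|^2 = 0.1610
Iter 3: z = 0.4585 + 0.0865i, |z|^2 = 0.2177
Iter 4: z = 0.5078 + 0.1173i, |z|^2 = 0.2716
Iter 5: z = 0.5491 + 0.1572i, |z|^2 = 0.3262
Iter 6: z = 0.5818 + 0.2106i, |z|^2 = 0.3828
Iter 7: z = 0.5991 + 0.2830i, |z|^2 = 0.4390
Iter 8: z = 0.5838 + 0.3771i, |z|^2 = 0.4831
Iter 9: z = 0.5036 + 0.4783i, |z|^2 = 0.4824
Iter 10: z = 0.3298 + 0.5198i, |z|^2 = 0.3790
Iter 11: z = 0.1436 + 0.3809i, |z|^2 = 0.1657
Iter 12: z = 0.1806 + 0.1474i, |z|^2 = 0.0543
Iter 13: z = 0.3159 + 0.0912i, |z|^2 = 0.1081
Iter 14: z = 0.3965 + 0.0956i, |z|^2 = 0.1663
Iter 15: z = 0.4530 + 0.1138i, |z|^2 = 0.2182
Iter 16: z = 0.4973 + 0.1411i, |z|^2 = 0.2672
Iter 17: z = 0.5324 + 0.1784i, |z|^2 = 0.3152
Iter 18: z = 0.5566 + 0.2279i, |z|^2 = 0.3618
Iter 19: z = 0.5629 + 0.2917i, |z|^2 = 0.4019
Iter 20: z = 0.5367 + 0.3664i, |z|^2 = 0.4223
Iter 21: z = 0.4588 + 0.4313i, |z|^2 = 0.3965
Iter 22: z = 0.3295 + 0.4338i, |z|^2 = 0.2967
Iter 23: z = 0.2254 + 0.3239i, |z|^2 = 0.1557
Did not escape in 24 iterations → in set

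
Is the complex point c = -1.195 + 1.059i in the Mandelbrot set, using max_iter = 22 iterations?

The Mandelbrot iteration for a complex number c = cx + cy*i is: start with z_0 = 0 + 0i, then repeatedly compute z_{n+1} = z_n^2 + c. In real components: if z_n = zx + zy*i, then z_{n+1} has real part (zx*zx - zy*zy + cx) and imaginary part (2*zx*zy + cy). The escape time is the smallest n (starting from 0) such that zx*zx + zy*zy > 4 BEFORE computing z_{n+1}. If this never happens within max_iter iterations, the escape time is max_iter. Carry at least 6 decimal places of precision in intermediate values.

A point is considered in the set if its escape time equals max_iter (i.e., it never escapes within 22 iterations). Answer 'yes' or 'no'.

z_0 = 0 + 0i, c = -1.1950 + 1.0590i
Iter 1: z = -1.1950 + 1.0590i, |z|^2 = 2.5495
Iter 2: z = -0.8885 + -1.4720i, |z|^2 = 2.9562
Iter 3: z = -2.5725 + 3.6746i, |z|^2 = 20.1205
Escaped at iteration 3

Answer: no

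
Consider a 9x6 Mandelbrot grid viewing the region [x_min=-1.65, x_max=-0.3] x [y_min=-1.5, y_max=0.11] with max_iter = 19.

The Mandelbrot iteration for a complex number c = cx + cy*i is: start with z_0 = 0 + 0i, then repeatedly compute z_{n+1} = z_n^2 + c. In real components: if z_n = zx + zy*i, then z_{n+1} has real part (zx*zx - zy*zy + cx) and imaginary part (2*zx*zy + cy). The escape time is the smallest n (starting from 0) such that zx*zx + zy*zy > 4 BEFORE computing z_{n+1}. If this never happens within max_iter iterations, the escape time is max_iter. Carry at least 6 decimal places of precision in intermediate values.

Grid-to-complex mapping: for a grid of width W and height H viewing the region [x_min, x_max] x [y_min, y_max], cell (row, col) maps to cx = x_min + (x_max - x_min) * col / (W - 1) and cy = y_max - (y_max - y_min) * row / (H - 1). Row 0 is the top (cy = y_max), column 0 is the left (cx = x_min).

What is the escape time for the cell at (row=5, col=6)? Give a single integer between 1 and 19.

Answer: 2

Derivation:
z_0 = 0 + 0i, c = -0.6375 + -1.5000i
Iter 1: z = -0.6375 + -1.5000i, |z|^2 = 2.6564
Iter 2: z = -2.4811 + 0.4125i, |z|^2 = 6.3260
Escaped at iteration 2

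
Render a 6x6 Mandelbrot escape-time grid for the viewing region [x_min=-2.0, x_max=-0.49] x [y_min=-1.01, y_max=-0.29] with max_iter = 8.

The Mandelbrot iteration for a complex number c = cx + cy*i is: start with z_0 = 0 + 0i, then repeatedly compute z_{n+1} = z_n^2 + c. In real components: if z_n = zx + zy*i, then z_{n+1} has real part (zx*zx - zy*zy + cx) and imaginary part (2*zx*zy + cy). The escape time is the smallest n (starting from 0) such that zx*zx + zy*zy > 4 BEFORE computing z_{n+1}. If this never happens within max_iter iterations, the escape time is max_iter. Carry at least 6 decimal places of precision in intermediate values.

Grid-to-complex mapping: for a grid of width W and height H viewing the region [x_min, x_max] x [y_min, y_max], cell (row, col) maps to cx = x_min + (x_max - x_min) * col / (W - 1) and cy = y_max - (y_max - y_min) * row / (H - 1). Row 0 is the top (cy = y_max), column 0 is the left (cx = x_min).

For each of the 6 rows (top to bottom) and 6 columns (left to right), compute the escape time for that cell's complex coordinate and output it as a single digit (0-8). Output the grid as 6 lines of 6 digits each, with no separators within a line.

Answer: 145888
134678
133458
133347
123345
123334

Derivation:
(row=0, col=0): c = -2.0000 + -0.2900i → escape time 1
(row=0, col=1): c = -1.6980 + -0.2900i → escape time 4
(row=0, col=2): c = -1.3960 + -0.2900i → escape time 5
(row=0, col=3): c = -1.0940 + -0.2900i → escape time 8
(row=0, col=4): c = -0.7920 + -0.2900i → escape time 8
(row=0, col=5): c = -0.4900 + -0.2900i → escape time 8
(row=1, col=0): c = -2.0000 + -0.4340i → escape time 1
(row=1, col=1): c = -1.6980 + -0.4340i → escape time 3
(row=1, col=2): c = -1.3960 + -0.4340i → escape time 4
(row=1, col=3): c = -1.0940 + -0.4340i → escape time 6
(row=1, col=4): c = -0.7920 + -0.4340i → escape time 7
(row=1, col=5): c = -0.4900 + -0.4340i → escape time 8
(row=2, col=0): c = -2.0000 + -0.5780i → escape time 1
(row=2, col=1): c = -1.6980 + -0.5780i → escape time 3
(row=2, col=2): c = -1.3960 + -0.5780i → escape time 3
(row=2, col=3): c = -1.0940 + -0.5780i → escape time 4
(row=2, col=4): c = -0.7920 + -0.5780i → escape time 5
(row=2, col=5): c = -0.4900 + -0.5780i → escape time 8
(row=3, col=0): c = -2.0000 + -0.7220i → escape time 1
(row=3, col=1): c = -1.6980 + -0.7220i → escape time 3
(row=3, col=2): c = -1.3960 + -0.7220i → escape time 3
(row=3, col=3): c = -1.0940 + -0.7220i → escape time 3
(row=3, col=4): c = -0.7920 + -0.7220i → escape time 4
(row=3, col=5): c = -0.4900 + -0.7220i → escape time 7
(row=4, col=0): c = -2.0000 + -0.8660i → escape time 1
(row=4, col=1): c = -1.6980 + -0.8660i → escape time 2
(row=4, col=2): c = -1.3960 + -0.8660i → escape time 3
(row=4, col=3): c = -1.0940 + -0.8660i → escape time 3
(row=4, col=4): c = -0.7920 + -0.8660i → escape time 4
(row=4, col=5): c = -0.4900 + -0.8660i → escape time 5
(row=5, col=0): c = -2.0000 + -1.0100i → escape time 1
(row=5, col=1): c = -1.6980 + -1.0100i → escape time 2
(row=5, col=2): c = -1.3960 + -1.0100i → escape time 3
(row=5, col=3): c = -1.0940 + -1.0100i → escape time 3
(row=5, col=4): c = -0.7920 + -1.0100i → escape time 3
(row=5, col=5): c = -0.4900 + -1.0100i → escape time 4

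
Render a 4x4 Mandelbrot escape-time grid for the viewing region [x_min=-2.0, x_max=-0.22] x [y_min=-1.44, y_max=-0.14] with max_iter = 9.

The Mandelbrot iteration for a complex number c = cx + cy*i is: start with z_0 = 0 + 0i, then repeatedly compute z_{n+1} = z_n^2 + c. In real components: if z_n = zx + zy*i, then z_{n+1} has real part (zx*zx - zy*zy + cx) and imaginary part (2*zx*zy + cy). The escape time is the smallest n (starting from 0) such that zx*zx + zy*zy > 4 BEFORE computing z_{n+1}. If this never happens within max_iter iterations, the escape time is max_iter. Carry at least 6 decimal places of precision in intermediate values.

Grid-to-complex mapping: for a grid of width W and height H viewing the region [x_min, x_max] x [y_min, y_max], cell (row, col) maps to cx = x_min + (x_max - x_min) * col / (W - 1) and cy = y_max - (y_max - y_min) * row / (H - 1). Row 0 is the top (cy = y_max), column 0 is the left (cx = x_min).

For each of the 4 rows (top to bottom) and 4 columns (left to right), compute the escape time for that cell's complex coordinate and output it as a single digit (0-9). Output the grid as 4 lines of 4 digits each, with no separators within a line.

(row=0, col=0): c = -2.0000 + -0.1400i → escape time 1
(row=0, col=1): c = -1.4067 + -0.1400i → escape time 9
(row=0, col=2): c = -0.8133 + -0.1400i → escape time 9
(row=0, col=3): c = -0.2200 + -0.1400i → escape time 9
(row=1, col=0): c = -2.0000 + -0.5733i → escape time 1
(row=1, col=1): c = -1.4067 + -0.5733i → escape time 3
(row=1, col=2): c = -0.8133 + -0.5733i → escape time 5
(row=1, col=3): c = -0.2200 + -0.5733i → escape time 9
(row=2, col=0): c = -2.0000 + -1.0067i → escape time 1
(row=2, col=1): c = -1.4067 + -1.0067i → escape time 3
(row=2, col=2): c = -0.8133 + -1.0067i → escape time 3
(row=2, col=3): c = -0.2200 + -1.0067i → escape time 6
(row=3, col=0): c = -2.0000 + -1.4400i → escape time 1
(row=3, col=1): c = -1.4067 + -1.4400i → escape time 1
(row=3, col=2): c = -0.8133 + -1.4400i → escape time 2
(row=3, col=3): c = -0.2200 + -1.4400i → escape time 2

Answer: 1999
1359
1336
1122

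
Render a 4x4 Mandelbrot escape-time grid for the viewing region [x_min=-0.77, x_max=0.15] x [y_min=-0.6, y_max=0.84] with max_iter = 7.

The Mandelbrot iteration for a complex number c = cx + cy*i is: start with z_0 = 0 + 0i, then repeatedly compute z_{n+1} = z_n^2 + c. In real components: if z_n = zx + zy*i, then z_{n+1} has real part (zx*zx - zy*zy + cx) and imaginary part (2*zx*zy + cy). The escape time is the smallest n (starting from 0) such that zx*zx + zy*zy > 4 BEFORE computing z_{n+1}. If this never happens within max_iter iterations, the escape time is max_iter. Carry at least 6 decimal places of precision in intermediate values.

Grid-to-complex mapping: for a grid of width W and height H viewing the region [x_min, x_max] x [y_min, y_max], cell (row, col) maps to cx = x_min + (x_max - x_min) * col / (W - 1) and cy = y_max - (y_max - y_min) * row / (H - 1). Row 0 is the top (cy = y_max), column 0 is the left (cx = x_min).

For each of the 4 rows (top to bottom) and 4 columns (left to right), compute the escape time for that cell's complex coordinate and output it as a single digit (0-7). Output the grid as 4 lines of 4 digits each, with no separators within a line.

(row=0, col=0): c = -0.7700 + 0.8400i → escape time 4
(row=0, col=1): c = -0.4633 + 0.8400i → escape time 5
(row=0, col=2): c = -0.1567 + 0.8400i → escape time 7
(row=0, col=3): c = 0.1500 + 0.8400i → escape time 5
(row=1, col=0): c = -0.7700 + 0.3600i → escape time 7
(row=1, col=1): c = -0.4633 + 0.3600i → escape time 7
(row=1, col=2): c = -0.1567 + 0.3600i → escape time 7
(row=1, col=3): c = 0.1500 + 0.3600i → escape time 7
(row=2, col=0): c = -0.7700 + -0.1200i → escape time 7
(row=2, col=1): c = -0.4633 + -0.1200i → escape time 7
(row=2, col=2): c = -0.1567 + -0.1200i → escape time 7
(row=2, col=3): c = 0.1500 + -0.1200i → escape time 7
(row=3, col=0): c = -0.7700 + -0.6000i → escape time 5
(row=3, col=1): c = -0.4633 + -0.6000i → escape time 7
(row=3, col=2): c = -0.1567 + -0.6000i → escape time 7
(row=3, col=3): c = 0.1500 + -0.6000i → escape time 7

Answer: 4575
7777
7777
5777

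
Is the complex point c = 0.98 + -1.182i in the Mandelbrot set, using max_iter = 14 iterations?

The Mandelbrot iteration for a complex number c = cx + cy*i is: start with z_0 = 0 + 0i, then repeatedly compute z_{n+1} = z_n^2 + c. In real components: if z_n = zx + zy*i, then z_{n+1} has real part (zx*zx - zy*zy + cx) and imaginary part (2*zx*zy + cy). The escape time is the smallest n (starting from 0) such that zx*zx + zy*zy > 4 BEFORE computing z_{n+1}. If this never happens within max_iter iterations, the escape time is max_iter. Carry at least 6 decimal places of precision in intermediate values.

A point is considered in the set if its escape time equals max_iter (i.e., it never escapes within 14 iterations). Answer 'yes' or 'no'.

z_0 = 0 + 0i, c = 0.9800 + -1.1820i
Iter 1: z = 0.9800 + -1.1820i, |z|^2 = 2.3575
Iter 2: z = 0.5433 + -3.4987i, |z|^2 = 12.5362
Escaped at iteration 2

Answer: no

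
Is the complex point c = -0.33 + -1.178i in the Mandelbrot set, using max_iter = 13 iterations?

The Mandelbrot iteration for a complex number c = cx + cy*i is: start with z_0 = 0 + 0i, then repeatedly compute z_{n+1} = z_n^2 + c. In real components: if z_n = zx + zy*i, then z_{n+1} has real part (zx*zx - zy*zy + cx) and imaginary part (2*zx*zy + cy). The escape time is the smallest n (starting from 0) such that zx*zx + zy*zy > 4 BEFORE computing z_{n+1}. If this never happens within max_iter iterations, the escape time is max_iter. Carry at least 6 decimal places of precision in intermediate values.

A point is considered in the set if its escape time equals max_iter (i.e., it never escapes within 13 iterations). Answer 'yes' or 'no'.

z_0 = 0 + 0i, c = -0.3300 + -1.1780i
Iter 1: z = -0.3300 + -1.1780i, |z|^2 = 1.4966
Iter 2: z = -1.6088 + -0.4005i, |z|^2 = 2.7486
Iter 3: z = 2.0978 + 0.1107i, |z|^2 = 4.4129
Escaped at iteration 3

Answer: no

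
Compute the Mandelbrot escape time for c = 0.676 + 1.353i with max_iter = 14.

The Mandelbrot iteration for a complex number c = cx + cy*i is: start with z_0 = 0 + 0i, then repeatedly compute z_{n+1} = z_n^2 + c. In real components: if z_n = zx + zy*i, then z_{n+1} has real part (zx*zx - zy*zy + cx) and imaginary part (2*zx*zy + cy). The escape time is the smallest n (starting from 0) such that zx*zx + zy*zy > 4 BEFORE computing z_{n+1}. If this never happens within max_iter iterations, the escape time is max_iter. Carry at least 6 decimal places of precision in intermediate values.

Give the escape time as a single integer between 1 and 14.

z_0 = 0 + 0i, c = 0.6760 + 1.3530i
Iter 1: z = 0.6760 + 1.3530i, |z|^2 = 2.2876
Iter 2: z = -0.6976 + 3.1823i, |z|^2 = 10.6134
Escaped at iteration 2

Answer: 2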